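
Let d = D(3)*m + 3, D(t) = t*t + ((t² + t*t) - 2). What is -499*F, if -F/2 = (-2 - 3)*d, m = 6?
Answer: -763470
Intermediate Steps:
D(t) = -2 + 3*t² (D(t) = t² + ((t² + t²) - 2) = t² + (2*t² - 2) = t² + (-2 + 2*t²) = -2 + 3*t²)
d = 153 (d = (-2 + 3*3²)*6 + 3 = (-2 + 3*9)*6 + 3 = (-2 + 27)*6 + 3 = 25*6 + 3 = 150 + 3 = 153)
F = 1530 (F = -2*(-2 - 3)*153 = -(-10)*153 = -2*(-765) = 1530)
-499*F = -499*1530 = -763470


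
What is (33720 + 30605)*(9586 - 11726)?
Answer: -137655500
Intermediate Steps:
(33720 + 30605)*(9586 - 11726) = 64325*(-2140) = -137655500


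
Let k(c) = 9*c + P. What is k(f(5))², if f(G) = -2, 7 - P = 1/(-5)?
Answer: 2916/25 ≈ 116.64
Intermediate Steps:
P = 36/5 (P = 7 - 1/(-5) = 7 - 1*(-⅕) = 7 + ⅕ = 36/5 ≈ 7.2000)
k(c) = 36/5 + 9*c (k(c) = 9*c + 36/5 = 36/5 + 9*c)
k(f(5))² = (36/5 + 9*(-2))² = (36/5 - 18)² = (-54/5)² = 2916/25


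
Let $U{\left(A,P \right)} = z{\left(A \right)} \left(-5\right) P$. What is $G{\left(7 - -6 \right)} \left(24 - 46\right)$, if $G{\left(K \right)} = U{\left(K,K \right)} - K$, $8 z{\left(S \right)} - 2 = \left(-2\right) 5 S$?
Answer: $-22594$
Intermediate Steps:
$z{\left(S \right)} = \frac{1}{4} - \frac{5 S}{4}$ ($z{\left(S \right)} = \frac{1}{4} + \frac{\left(-2\right) 5 S}{8} = \frac{1}{4} + \frac{\left(-10\right) S}{8} = \frac{1}{4} - \frac{5 S}{4}$)
$U{\left(A,P \right)} = P \left(- \frac{5}{4} + \frac{25 A}{4}\right)$ ($U{\left(A,P \right)} = \left(\frac{1}{4} - \frac{5 A}{4}\right) \left(-5\right) P = \left(- \frac{5}{4} + \frac{25 A}{4}\right) P = P \left(- \frac{5}{4} + \frac{25 A}{4}\right)$)
$G{\left(K \right)} = - K + \frac{5 K \left(-1 + 5 K\right)}{4}$ ($G{\left(K \right)} = \frac{5 K \left(-1 + 5 K\right)}{4} - K = - K + \frac{5 K \left(-1 + 5 K\right)}{4}$)
$G{\left(7 - -6 \right)} \left(24 - 46\right) = \frac{\left(7 - -6\right) \left(-9 + 25 \left(7 - -6\right)\right)}{4} \left(24 - 46\right) = \frac{\left(7 + 6\right) \left(-9 + 25 \left(7 + 6\right)\right)}{4} \left(-22\right) = \frac{1}{4} \cdot 13 \left(-9 + 25 \cdot 13\right) \left(-22\right) = \frac{1}{4} \cdot 13 \left(-9 + 325\right) \left(-22\right) = \frac{1}{4} \cdot 13 \cdot 316 \left(-22\right) = 1027 \left(-22\right) = -22594$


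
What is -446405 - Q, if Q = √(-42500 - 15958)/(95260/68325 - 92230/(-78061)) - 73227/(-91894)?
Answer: -3729274027/8354 - 1066703565*I*√58458/2747541122 ≈ -4.4641e+5 - 93.869*I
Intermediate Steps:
Q = 6657/8354 + 1066703565*I*√58458/2747541122 (Q = √(-58458)/(95260*(1/68325) - 92230*(-1/78061)) - 73227*(-1/91894) = (I*√58458)/(19052/13665 + 92230/78061) + 6657/8354 = (I*√58458)/(2747541122/1066703565) + 6657/8354 = (I*√58458)*(1066703565/2747541122) + 6657/8354 = 1066703565*I*√58458/2747541122 + 6657/8354 = 6657/8354 + 1066703565*I*√58458/2747541122 ≈ 0.79686 + 93.869*I)
-446405 - Q = -446405 - (6657/8354 + 1066703565*I*√58458/2747541122) = -446405 + (-6657/8354 - 1066703565*I*√58458/2747541122) = -3729274027/8354 - 1066703565*I*√58458/2747541122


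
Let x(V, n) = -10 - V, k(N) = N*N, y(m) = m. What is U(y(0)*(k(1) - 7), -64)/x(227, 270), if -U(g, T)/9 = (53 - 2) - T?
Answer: 345/79 ≈ 4.3671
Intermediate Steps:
k(N) = N²
U(g, T) = -459 + 9*T (U(g, T) = -9*((53 - 2) - T) = -9*(51 - T) = -459 + 9*T)
U(y(0)*(k(1) - 7), -64)/x(227, 270) = (-459 + 9*(-64))/(-10 - 1*227) = (-459 - 576)/(-10 - 227) = -1035/(-237) = -1035*(-1/237) = 345/79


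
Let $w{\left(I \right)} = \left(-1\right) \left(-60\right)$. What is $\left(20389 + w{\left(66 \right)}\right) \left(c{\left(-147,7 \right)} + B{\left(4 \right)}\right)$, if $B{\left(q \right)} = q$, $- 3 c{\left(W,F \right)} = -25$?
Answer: $\frac{756613}{3} \approx 2.522 \cdot 10^{5}$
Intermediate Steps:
$c{\left(W,F \right)} = \frac{25}{3}$ ($c{\left(W,F \right)} = \left(- \frac{1}{3}\right) \left(-25\right) = \frac{25}{3}$)
$w{\left(I \right)} = 60$
$\left(20389 + w{\left(66 \right)}\right) \left(c{\left(-147,7 \right)} + B{\left(4 \right)}\right) = \left(20389 + 60\right) \left(\frac{25}{3} + 4\right) = 20449 \cdot \frac{37}{3} = \frac{756613}{3}$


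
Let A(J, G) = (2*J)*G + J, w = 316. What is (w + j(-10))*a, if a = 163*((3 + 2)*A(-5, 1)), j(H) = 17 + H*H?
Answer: -5293425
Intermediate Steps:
A(J, G) = J + 2*G*J (A(J, G) = 2*G*J + J = J + 2*G*J)
j(H) = 17 + H²
a = -12225 (a = 163*((3 + 2)*(-5*(1 + 2*1))) = 163*(5*(-5*(1 + 2))) = 163*(5*(-5*3)) = 163*(5*(-15)) = 163*(-75) = -12225)
(w + j(-10))*a = (316 + (17 + (-10)²))*(-12225) = (316 + (17 + 100))*(-12225) = (316 + 117)*(-12225) = 433*(-12225) = -5293425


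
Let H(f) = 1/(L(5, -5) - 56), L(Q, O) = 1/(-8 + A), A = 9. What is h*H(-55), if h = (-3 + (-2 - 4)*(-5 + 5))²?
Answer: -9/55 ≈ -0.16364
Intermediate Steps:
L(Q, O) = 1 (L(Q, O) = 1/(-8 + 9) = 1/1 = 1)
H(f) = -1/55 (H(f) = 1/(1 - 56) = 1/(-55) = -1/55)
h = 9 (h = (-3 - 6*0)² = (-3 + 0)² = (-3)² = 9)
h*H(-55) = 9*(-1/55) = -9/55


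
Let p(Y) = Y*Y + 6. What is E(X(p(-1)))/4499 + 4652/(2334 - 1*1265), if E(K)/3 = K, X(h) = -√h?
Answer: 4652/1069 - 3*√7/4499 ≈ 4.3500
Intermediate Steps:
p(Y) = 6 + Y² (p(Y) = Y² + 6 = 6 + Y²)
E(K) = 3*K
E(X(p(-1)))/4499 + 4652/(2334 - 1*1265) = (3*(-√(6 + (-1)²)))/4499 + 4652/(2334 - 1*1265) = (3*(-√(6 + 1)))*(1/4499) + 4652/(2334 - 1265) = (3*(-√7))*(1/4499) + 4652/1069 = -3*√7*(1/4499) + 4652*(1/1069) = -3*√7/4499 + 4652/1069 = 4652/1069 - 3*√7/4499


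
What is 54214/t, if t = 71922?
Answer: 27107/35961 ≈ 0.75379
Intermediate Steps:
54214/t = 54214/71922 = 54214*(1/71922) = 27107/35961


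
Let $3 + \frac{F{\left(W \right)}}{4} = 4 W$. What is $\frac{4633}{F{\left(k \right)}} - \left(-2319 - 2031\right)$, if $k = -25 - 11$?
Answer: $\frac{2553167}{588} \approx 4342.1$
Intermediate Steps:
$k = -36$ ($k = -25 - 11 = -36$)
$F{\left(W \right)} = -12 + 16 W$ ($F{\left(W \right)} = -12 + 4 \cdot 4 W = -12 + 16 W$)
$\frac{4633}{F{\left(k \right)}} - \left(-2319 - 2031\right) = \frac{4633}{-12 + 16 \left(-36\right)} - \left(-2319 - 2031\right) = \frac{4633}{-12 - 576} - -4350 = \frac{4633}{-588} + 4350 = 4633 \left(- \frac{1}{588}\right) + 4350 = - \frac{4633}{588} + 4350 = \frac{2553167}{588}$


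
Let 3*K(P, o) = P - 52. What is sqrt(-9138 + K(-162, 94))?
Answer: 2*I*sqrt(20721)/3 ≈ 95.965*I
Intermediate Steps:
K(P, o) = -52/3 + P/3 (K(P, o) = (P - 52)/3 = (-52 + P)/3 = -52/3 + P/3)
sqrt(-9138 + K(-162, 94)) = sqrt(-9138 + (-52/3 + (1/3)*(-162))) = sqrt(-9138 + (-52/3 - 54)) = sqrt(-9138 - 214/3) = sqrt(-27628/3) = 2*I*sqrt(20721)/3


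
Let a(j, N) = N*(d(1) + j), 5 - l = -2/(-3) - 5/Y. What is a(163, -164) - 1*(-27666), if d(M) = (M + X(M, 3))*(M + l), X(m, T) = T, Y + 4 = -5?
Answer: -19802/9 ≈ -2200.2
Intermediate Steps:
Y = -9 (Y = -4 - 5 = -9)
l = 34/9 (l = 5 - (-2/(-3) - 5/(-9)) = 5 - (-2*(-⅓) - 5*(-⅑)) = 5 - (⅔ + 5/9) = 5 - 1*11/9 = 5 - 11/9 = 34/9 ≈ 3.7778)
d(M) = (3 + M)*(34/9 + M) (d(M) = (M + 3)*(M + 34/9) = (3 + M)*(34/9 + M))
a(j, N) = N*(172/9 + j) (a(j, N) = N*((34/3 + 1² + (61/9)*1) + j) = N*((34/3 + 1 + 61/9) + j) = N*(172/9 + j))
a(163, -164) - 1*(-27666) = (⅑)*(-164)*(172 + 9*163) - 1*(-27666) = (⅑)*(-164)*(172 + 1467) + 27666 = (⅑)*(-164)*1639 + 27666 = -268796/9 + 27666 = -19802/9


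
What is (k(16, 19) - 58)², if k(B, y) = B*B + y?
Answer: 47089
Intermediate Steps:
k(B, y) = y + B² (k(B, y) = B² + y = y + B²)
(k(16, 19) - 58)² = ((19 + 16²) - 58)² = ((19 + 256) - 58)² = (275 - 58)² = 217² = 47089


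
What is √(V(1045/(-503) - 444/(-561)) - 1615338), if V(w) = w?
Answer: I*√14291668653509929/94061 ≈ 1271.0*I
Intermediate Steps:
√(V(1045/(-503) - 444/(-561)) - 1615338) = √((1045/(-503) - 444/(-561)) - 1615338) = √((1045*(-1/503) - 444*(-1/561)) - 1615338) = √((-1045/503 + 148/187) - 1615338) = √(-120971/94061 - 1615338) = √(-151940428589/94061) = I*√14291668653509929/94061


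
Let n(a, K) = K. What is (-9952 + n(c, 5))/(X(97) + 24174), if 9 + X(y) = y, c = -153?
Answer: -1421/3466 ≈ -0.40998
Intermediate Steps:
X(y) = -9 + y
(-9952 + n(c, 5))/(X(97) + 24174) = (-9952 + 5)/((-9 + 97) + 24174) = -9947/(88 + 24174) = -9947/24262 = -9947*1/24262 = -1421/3466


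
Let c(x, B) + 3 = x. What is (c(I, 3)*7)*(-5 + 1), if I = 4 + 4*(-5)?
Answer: 532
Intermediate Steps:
I = -16 (I = 4 - 20 = -16)
c(x, B) = -3 + x
(c(I, 3)*7)*(-5 + 1) = ((-3 - 16)*7)*(-5 + 1) = -19*7*(-4) = -133*(-4) = 532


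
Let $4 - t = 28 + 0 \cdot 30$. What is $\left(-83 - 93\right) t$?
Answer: $4224$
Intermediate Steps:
$t = -24$ ($t = 4 - \left(28 + 0 \cdot 30\right) = 4 - \left(28 + 0\right) = 4 - 28 = -24$)
$\left(-83 - 93\right) t = \left(-83 - 93\right) \left(-24\right) = \left(-176\right) \left(-24\right) = 4224$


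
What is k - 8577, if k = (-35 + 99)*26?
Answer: -6913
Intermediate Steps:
k = 1664 (k = 64*26 = 1664)
k - 8577 = 1664 - 8577 = -6913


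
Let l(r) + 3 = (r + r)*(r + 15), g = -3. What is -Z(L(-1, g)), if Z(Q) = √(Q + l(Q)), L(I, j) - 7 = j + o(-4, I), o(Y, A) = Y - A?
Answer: -√30 ≈ -5.4772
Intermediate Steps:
L(I, j) = 3 + j - I (L(I, j) = 7 + (j + (-4 - I)) = 7 + (-4 + j - I) = 3 + j - I)
l(r) = -3 + 2*r*(15 + r) (l(r) = -3 + (r + r)*(r + 15) = -3 + (2*r)*(15 + r) = -3 + 2*r*(15 + r))
Z(Q) = √(-3 + 2*Q² + 31*Q) (Z(Q) = √(Q + (-3 + 2*Q² + 30*Q)) = √(-3 + 2*Q² + 31*Q))
-Z(L(-1, g)) = -√(-3 + 2*(3 - 3 - 1*(-1))² + 31*(3 - 3 - 1*(-1))) = -√(-3 + 2*(3 - 3 + 1)² + 31*(3 - 3 + 1)) = -√(-3 + 2*1² + 31*1) = -√(-3 + 2*1 + 31) = -√(-3 + 2 + 31) = -√30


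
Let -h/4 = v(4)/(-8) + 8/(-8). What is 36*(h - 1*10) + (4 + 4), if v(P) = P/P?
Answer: -190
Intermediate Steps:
v(P) = 1
h = 9/2 (h = -4*(1/(-8) + 8/(-8)) = -4*(1*(-⅛) + 8*(-⅛)) = -4*(-⅛ - 1) = -4*(-9/8) = 9/2 ≈ 4.5000)
36*(h - 1*10) + (4 + 4) = 36*(9/2 - 1*10) + (4 + 4) = 36*(9/2 - 10) + 8 = 36*(-11/2) + 8 = -198 + 8 = -190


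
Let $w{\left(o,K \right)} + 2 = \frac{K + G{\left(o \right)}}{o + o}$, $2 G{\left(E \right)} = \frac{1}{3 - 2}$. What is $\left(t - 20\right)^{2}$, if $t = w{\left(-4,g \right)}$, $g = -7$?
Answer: $\frac{114921}{256} \approx 448.91$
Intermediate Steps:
$G{\left(E \right)} = \frac{1}{2}$ ($G{\left(E \right)} = \frac{1}{2 \left(3 - 2\right)} = \frac{1}{2 \cdot 1} = \frac{1}{2} \cdot 1 = \frac{1}{2}$)
$w{\left(o,K \right)} = -2 + \frac{\frac{1}{2} + K}{2 o}$ ($w{\left(o,K \right)} = -2 + \frac{K + \frac{1}{2}}{o + o} = -2 + \frac{\frac{1}{2} + K}{2 o}$)
$t = - \frac{19}{16}$ ($t = \frac{1 - -32 + 2 \left(-7\right)}{4 \left(-4\right)} = \frac{1}{4} \left(- \frac{1}{4}\right) \left(1 + 32 - 14\right) = \frac{1}{4} \left(- \frac{1}{4}\right) 19 = - \frac{19}{16} \approx -1.1875$)
$\left(t - 20\right)^{2} = \left(- \frac{19}{16} - 20\right)^{2} = \left(- \frac{339}{16}\right)^{2} = \frac{114921}{256}$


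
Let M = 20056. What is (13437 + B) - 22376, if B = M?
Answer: 11117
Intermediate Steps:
B = 20056
(13437 + B) - 22376 = (13437 + 20056) - 22376 = 33493 - 22376 = 11117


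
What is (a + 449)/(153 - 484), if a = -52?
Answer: -397/331 ≈ -1.1994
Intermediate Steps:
(a + 449)/(153 - 484) = (-52 + 449)/(153 - 484) = 397/(-331) = 397*(-1/331) = -397/331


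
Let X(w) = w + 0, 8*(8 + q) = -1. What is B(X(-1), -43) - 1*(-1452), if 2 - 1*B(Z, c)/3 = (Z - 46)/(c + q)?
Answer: 595194/409 ≈ 1455.2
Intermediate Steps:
q = -65/8 (q = -8 + (⅛)*(-1) = -8 - ⅛ = -65/8 ≈ -8.1250)
X(w) = w
B(Z, c) = 6 - 3*(-46 + Z)/(-65/8 + c) (B(Z, c) = 6 - 3*(Z - 46)/(c - 65/8) = 6 - 3*(-46 + Z)/(-65/8 + c))
B(X(-1), -43) - 1*(-1452) = 6*(119 - 4*(-1) + 8*(-43))/(-65 + 8*(-43)) - 1*(-1452) = 6*(119 + 4 - 344)/(-65 - 344) + 1452 = 6*(-221)/(-409) + 1452 = 6*(-1/409)*(-221) + 1452 = 1326/409 + 1452 = 595194/409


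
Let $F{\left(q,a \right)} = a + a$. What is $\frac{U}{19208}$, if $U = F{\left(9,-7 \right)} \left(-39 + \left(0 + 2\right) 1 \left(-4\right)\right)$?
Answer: $\frac{47}{1372} \approx 0.034257$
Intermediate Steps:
$F{\left(q,a \right)} = 2 a$
$U = 658$ ($U = 2 \left(-7\right) \left(-39 + \left(0 + 2\right) 1 \left(-4\right)\right) = - 14 \left(-39 + 2 \cdot 1 \left(-4\right)\right) = - 14 \left(-39 + 2 \left(-4\right)\right) = - 14 \left(-39 - 8\right) = \left(-14\right) \left(-47\right) = 658$)
$\frac{U}{19208} = \frac{658}{19208} = 658 \cdot \frac{1}{19208} = \frac{47}{1372}$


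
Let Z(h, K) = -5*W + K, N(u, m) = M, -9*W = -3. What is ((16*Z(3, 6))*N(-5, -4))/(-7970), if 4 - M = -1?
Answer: -104/2391 ≈ -0.043496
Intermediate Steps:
M = 5 (M = 4 - 1*(-1) = 4 + 1 = 5)
W = ⅓ (W = -⅑*(-3) = ⅓ ≈ 0.33333)
N(u, m) = 5
Z(h, K) = -5/3 + K (Z(h, K) = -5*⅓ + K = -5/3 + K)
((16*Z(3, 6))*N(-5, -4))/(-7970) = ((16*(-5/3 + 6))*5)/(-7970) = ((16*(13/3))*5)*(-1/7970) = ((208/3)*5)*(-1/7970) = (1040/3)*(-1/7970) = -104/2391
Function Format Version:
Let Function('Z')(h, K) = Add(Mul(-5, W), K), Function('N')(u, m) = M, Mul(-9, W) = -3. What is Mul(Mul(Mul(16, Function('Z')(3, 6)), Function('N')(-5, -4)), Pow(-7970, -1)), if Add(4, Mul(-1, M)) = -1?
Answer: Rational(-104, 2391) ≈ -0.043496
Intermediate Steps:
M = 5 (M = Add(4, Mul(-1, -1)) = Add(4, 1) = 5)
W = Rational(1, 3) (W = Mul(Rational(-1, 9), -3) = Rational(1, 3) ≈ 0.33333)
Function('N')(u, m) = 5
Function('Z')(h, K) = Add(Rational(-5, 3), K) (Function('Z')(h, K) = Add(Mul(-5, Rational(1, 3)), K) = Add(Rational(-5, 3), K))
Mul(Mul(Mul(16, Function('Z')(3, 6)), Function('N')(-5, -4)), Pow(-7970, -1)) = Mul(Mul(Mul(16, Add(Rational(-5, 3), 6)), 5), Pow(-7970, -1)) = Mul(Mul(Mul(16, Rational(13, 3)), 5), Rational(-1, 7970)) = Mul(Mul(Rational(208, 3), 5), Rational(-1, 7970)) = Mul(Rational(1040, 3), Rational(-1, 7970)) = Rational(-104, 2391)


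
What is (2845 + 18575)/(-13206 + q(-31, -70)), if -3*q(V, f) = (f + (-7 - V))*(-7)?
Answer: -3213/1997 ≈ -1.6089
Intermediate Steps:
q(V, f) = -49/3 - 7*V/3 + 7*f/3 (q(V, f) = -(f + (-7 - V))*(-7)/3 = -(-7 + f - V)*(-7)/3 = -(49 - 7*f + 7*V)/3 = -49/3 - 7*V/3 + 7*f/3)
(2845 + 18575)/(-13206 + q(-31, -70)) = (2845 + 18575)/(-13206 + (-49/3 - 7/3*(-31) + (7/3)*(-70))) = 21420/(-13206 + (-49/3 + 217/3 - 490/3)) = 21420/(-13206 - 322/3) = 21420/(-39940/3) = 21420*(-3/39940) = -3213/1997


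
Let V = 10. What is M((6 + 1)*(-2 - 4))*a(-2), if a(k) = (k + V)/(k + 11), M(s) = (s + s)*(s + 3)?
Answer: 2912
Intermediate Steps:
M(s) = 2*s*(3 + s) (M(s) = (2*s)*(3 + s) = 2*s*(3 + s))
a(k) = (10 + k)/(11 + k) (a(k) = (k + 10)/(k + 11) = (10 + k)/(11 + k))
M((6 + 1)*(-2 - 4))*a(-2) = (2*((6 + 1)*(-2 - 4))*(3 + (6 + 1)*(-2 - 4)))*((10 - 2)/(11 - 2)) = (2*(7*(-6))*(3 + 7*(-6)))*(8/9) = (2*(-42)*(3 - 42))*((⅑)*8) = (2*(-42)*(-39))*(8/9) = 3276*(8/9) = 2912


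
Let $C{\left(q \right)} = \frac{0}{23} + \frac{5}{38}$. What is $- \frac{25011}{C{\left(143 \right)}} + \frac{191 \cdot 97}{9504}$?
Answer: $- \frac{9032680037}{47520} \approx -1.9008 \cdot 10^{5}$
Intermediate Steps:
$C{\left(q \right)} = \frac{5}{38}$ ($C{\left(q \right)} = 0 \cdot \frac{1}{23} + 5 \cdot \frac{1}{38} = 0 + \frac{5}{38} = \frac{5}{38}$)
$- \frac{25011}{C{\left(143 \right)}} + \frac{191 \cdot 97}{9504} = - \frac{25011}{\frac{5}{38}} + \frac{191 \cdot 97}{9504} = \left(-25011\right) \frac{38}{5} + 18527 \cdot \frac{1}{9504} = - \frac{950418}{5} + \frac{18527}{9504} = - \frac{9032680037}{47520}$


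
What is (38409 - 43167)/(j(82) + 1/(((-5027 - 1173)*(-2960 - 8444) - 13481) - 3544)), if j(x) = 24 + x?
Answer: -112110811150/2497634717 ≈ -44.887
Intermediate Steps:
(38409 - 43167)/(j(82) + 1/(((-5027 - 1173)*(-2960 - 8444) - 13481) - 3544)) = (38409 - 43167)/((24 + 82) + 1/(((-5027 - 1173)*(-2960 - 8444) - 13481) - 3544)) = -4758/(106 + 1/((-6200*(-11404) - 13481) - 3544)) = -4758/(106 + 1/((70704800 - 13481) - 3544)) = -4758/(106 + 1/(70691319 - 3544)) = -4758/(106 + 1/70687775) = -4758/7492904151/70687775 = -4758*70687775/7492904151 = -112110811150/2497634717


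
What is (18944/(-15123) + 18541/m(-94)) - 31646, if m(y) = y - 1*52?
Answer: -70156200235/2207958 ≈ -31774.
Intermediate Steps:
m(y) = -52 + y (m(y) = y - 52 = -52 + y)
(18944/(-15123) + 18541/m(-94)) - 31646 = (18944/(-15123) + 18541/(-52 - 94)) - 31646 = (18944*(-1/15123) + 18541/(-146)) - 31646 = (-18944/15123 + 18541*(-1/146)) - 31646 = (-18944/15123 - 18541/146) - 31646 = -283161367/2207958 - 31646 = -70156200235/2207958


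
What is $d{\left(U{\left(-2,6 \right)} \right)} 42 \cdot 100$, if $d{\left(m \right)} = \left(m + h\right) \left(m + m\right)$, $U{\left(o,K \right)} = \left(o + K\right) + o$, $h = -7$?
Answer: $-84000$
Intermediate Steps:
$U{\left(o,K \right)} = K + 2 o$ ($U{\left(o,K \right)} = \left(K + o\right) + o = K + 2 o$)
$d{\left(m \right)} = 2 m \left(-7 + m\right)$ ($d{\left(m \right)} = \left(m - 7\right) \left(m + m\right) = \left(-7 + m\right) 2 m = 2 m \left(-7 + m\right)$)
$d{\left(U{\left(-2,6 \right)} \right)} 42 \cdot 100 = 2 \left(6 + 2 \left(-2\right)\right) \left(-7 + \left(6 + 2 \left(-2\right)\right)\right) 42 \cdot 100 = 2 \left(6 - 4\right) \left(-7 + \left(6 - 4\right)\right) 42 \cdot 100 = 2 \cdot 2 \left(-7 + 2\right) 42 \cdot 100 = 2 \cdot 2 \left(-5\right) 42 \cdot 100 = \left(-20\right) 42 \cdot 100 = \left(-840\right) 100 = -84000$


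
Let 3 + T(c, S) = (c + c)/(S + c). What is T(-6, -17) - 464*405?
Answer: -4322217/23 ≈ -1.8792e+5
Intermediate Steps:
T(c, S) = -3 + 2*c/(S + c) (T(c, S) = -3 + (c + c)/(S + c) = -3 + (2*c)/(S + c) = -3 + 2*c/(S + c))
T(-6, -17) - 464*405 = (-1*(-6) - 3*(-17))/(-17 - 6) - 464*405 = (6 + 51)/(-23) - 187920 = -1/23*57 - 187920 = -57/23 - 187920 = -4322217/23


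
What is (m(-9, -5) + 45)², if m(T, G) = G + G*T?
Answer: 7225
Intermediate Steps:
(m(-9, -5) + 45)² = (-5*(1 - 9) + 45)² = (-5*(-8) + 45)² = (40 + 45)² = 85² = 7225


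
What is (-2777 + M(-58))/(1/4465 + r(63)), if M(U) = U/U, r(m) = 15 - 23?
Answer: 12394840/35719 ≈ 347.01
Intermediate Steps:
r(m) = -8
M(U) = 1
(-2777 + M(-58))/(1/4465 + r(63)) = (-2777 + 1)/(1/4465 - 8) = -2776/(1/4465 - 8) = -2776/(-35719/4465) = -2776*(-4465/35719) = 12394840/35719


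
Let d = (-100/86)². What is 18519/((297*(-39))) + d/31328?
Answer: -8126461049/5082960168 ≈ -1.5988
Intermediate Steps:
d = 2500/1849 (d = (-100*1/86)² = (-50/43)² = 2500/1849 ≈ 1.3521)
18519/((297*(-39))) + d/31328 = 18519/((297*(-39))) + (2500/1849)/31328 = 18519/(-11583) + (2500/1849)*(1/31328) = 18519*(-1/11583) + 625/14481368 = -6173/3861 + 625/14481368 = -8126461049/5082960168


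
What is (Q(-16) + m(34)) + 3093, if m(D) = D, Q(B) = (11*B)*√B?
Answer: 3127 - 704*I ≈ 3127.0 - 704.0*I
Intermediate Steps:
Q(B) = 11*B^(3/2)
(Q(-16) + m(34)) + 3093 = (11*(-16)^(3/2) + 34) + 3093 = (11*(-64*I) + 34) + 3093 = (-704*I + 34) + 3093 = (34 - 704*I) + 3093 = 3127 - 704*I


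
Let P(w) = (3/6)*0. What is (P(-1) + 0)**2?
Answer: 0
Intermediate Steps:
P(w) = 0 (P(w) = (3*(1/6))*0 = (1/2)*0 = 0)
(P(-1) + 0)**2 = (0 + 0)**2 = 0**2 = 0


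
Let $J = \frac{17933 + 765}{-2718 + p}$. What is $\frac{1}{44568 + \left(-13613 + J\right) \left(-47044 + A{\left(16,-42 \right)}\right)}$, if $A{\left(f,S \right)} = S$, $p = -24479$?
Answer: $\frac{27197}{17434872314370} \approx 1.5599 \cdot 10^{-9}$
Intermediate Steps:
$J = - \frac{18698}{27197}$ ($J = \frac{17933 + 765}{-2718 - 24479} = \frac{18698}{-27197} = 18698 \left(- \frac{1}{27197}\right) = - \frac{18698}{27197} \approx -0.6875$)
$\frac{1}{44568 + \left(-13613 + J\right) \left(-47044 + A{\left(16,-42 \right)}\right)} = \frac{1}{44568 + \left(-13613 - \frac{18698}{27197}\right) \left(-47044 - 42\right)} = \frac{1}{44568 - - \frac{17433660198474}{27197}} = \frac{1}{44568 + \frac{17433660198474}{27197}} = \frac{1}{\frac{17434872314370}{27197}} = \frac{27197}{17434872314370}$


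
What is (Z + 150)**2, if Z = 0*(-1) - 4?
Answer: 21316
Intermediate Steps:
Z = -4 (Z = 0 - 4 = -4)
(Z + 150)**2 = (-4 + 150)**2 = 146**2 = 21316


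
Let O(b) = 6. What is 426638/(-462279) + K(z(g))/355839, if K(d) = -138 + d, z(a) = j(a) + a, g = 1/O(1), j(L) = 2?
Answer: -303754464359/328993794162 ≈ -0.92328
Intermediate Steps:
g = 1/6 ≈ 0.16667
z(a) = 2 + a
426638/(-462279) + K(z(g))/355839 = 426638/(-462279) + (-138 + (2 + 1/6))/355839 = 426638*(-1/462279) + (-138 + 13/6)*(1/355839) = -426638/462279 - 815/6*1/355839 = -426638/462279 - 815/2135034 = -303754464359/328993794162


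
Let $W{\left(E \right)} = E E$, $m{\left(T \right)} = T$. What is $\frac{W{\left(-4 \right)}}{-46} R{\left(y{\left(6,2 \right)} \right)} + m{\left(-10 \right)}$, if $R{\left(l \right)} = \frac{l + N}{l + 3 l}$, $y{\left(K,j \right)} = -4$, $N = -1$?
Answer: $- \frac{465}{46} \approx -10.109$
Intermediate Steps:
$R{\left(l \right)} = \frac{-1 + l}{4 l}$ ($R{\left(l \right)} = \frac{l - 1}{l + 3 l} = \frac{-1 + l}{4 l}$)
$W{\left(E \right)} = E^{2}$
$\frac{W{\left(-4 \right)}}{-46} R{\left(y{\left(6,2 \right)} \right)} + m{\left(-10 \right)} = \frac{\left(-4\right)^{2}}{-46} \frac{-1 - 4}{4 \left(-4\right)} - 10 = 16 \left(- \frac{1}{46}\right) \frac{1}{4} \left(- \frac{1}{4}\right) \left(-5\right) - 10 = \left(- \frac{8}{23}\right) \frac{5}{16} - 10 = - \frac{5}{46} - 10 = - \frac{465}{46}$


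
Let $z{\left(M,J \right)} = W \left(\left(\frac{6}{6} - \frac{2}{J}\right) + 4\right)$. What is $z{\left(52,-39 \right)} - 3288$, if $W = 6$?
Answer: $- \frac{42350}{13} \approx -3257.7$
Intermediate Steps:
$z{\left(M,J \right)} = 30 - \frac{12}{J}$ ($z{\left(M,J \right)} = 6 \left(\left(\frac{6}{6} - \frac{2}{J}\right) + 4\right) = 6 \left(\left(6 \cdot \frac{1}{6} - \frac{2}{J}\right) + 4\right) = 6 \left(\left(1 - \frac{2}{J}\right) + 4\right) = 6 \left(5 - \frac{2}{J}\right) = 30 - \frac{12}{J}$)
$z{\left(52,-39 \right)} - 3288 = \left(30 - \frac{12}{-39}\right) - 3288 = \left(30 - - \frac{4}{13}\right) - 3288 = \left(30 + \frac{4}{13}\right) - 3288 = \frac{394}{13} - 3288 = - \frac{42350}{13}$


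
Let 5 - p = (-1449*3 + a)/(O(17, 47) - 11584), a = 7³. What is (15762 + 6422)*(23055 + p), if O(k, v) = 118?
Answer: 32227983472/63 ≈ 5.1156e+8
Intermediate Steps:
a = 343
p = 293/63 (p = 5 - (-1449*3 + 343)/(118 - 11584) = 5 - (-4347 + 343)/(-11466) = 5 - (-4004)*(-1)/11466 = 5 - 1*22/63 = 5 - 22/63 = 293/63 ≈ 4.6508)
(15762 + 6422)*(23055 + p) = (15762 + 6422)*(23055 + 293/63) = 22184*(1452758/63) = 32227983472/63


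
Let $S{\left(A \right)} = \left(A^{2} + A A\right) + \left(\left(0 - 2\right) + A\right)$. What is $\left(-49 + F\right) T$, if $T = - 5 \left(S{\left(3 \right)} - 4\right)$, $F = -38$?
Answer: $6525$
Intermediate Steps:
$S{\left(A \right)} = -2 + A + 2 A^{2}$ ($S{\left(A \right)} = \left(A^{2} + A^{2}\right) + \left(-2 + A\right) = 2 A^{2} + \left(-2 + A\right) = -2 + A + 2 A^{2}$)
$T = -75$ ($T = - 5 \left(\left(-2 + 3 + 2 \cdot 3^{2}\right) - 4\right) = - 5 \left(\left(-2 + 3 + 2 \cdot 9\right) - 4\right) = - 5 \left(\left(-2 + 3 + 18\right) - 4\right) = - 5 \left(19 - 4\right) = \left(-5\right) 15 = -75$)
$\left(-49 + F\right) T = \left(-49 - 38\right) \left(-75\right) = \left(-87\right) \left(-75\right) = 6525$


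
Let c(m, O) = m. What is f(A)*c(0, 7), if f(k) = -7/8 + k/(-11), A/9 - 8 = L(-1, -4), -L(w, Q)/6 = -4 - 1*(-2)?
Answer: 0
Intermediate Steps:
L(w, Q) = 12 (L(w, Q) = -6*(-4 - 1*(-2)) = -6*(-4 + 2) = -6*(-2) = 12)
A = 180 (A = 72 + 9*12 = 72 + 108 = 180)
f(k) = -7/8 - k/11 (f(k) = -7*⅛ + k*(-1/11) = -7/8 - k/11)
f(A)*c(0, 7) = (-7/8 - 1/11*180)*0 = (-7/8 - 180/11)*0 = -1517/88*0 = 0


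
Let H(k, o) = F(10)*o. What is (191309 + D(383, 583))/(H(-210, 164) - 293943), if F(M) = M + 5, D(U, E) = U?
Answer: -191692/291483 ≈ -0.65764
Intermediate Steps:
F(M) = 5 + M
H(k, o) = 15*o (H(k, o) = (5 + 10)*o = 15*o)
(191309 + D(383, 583))/(H(-210, 164) - 293943) = (191309 + 383)/(15*164 - 293943) = 191692/(2460 - 293943) = 191692/(-291483) = 191692*(-1/291483) = -191692/291483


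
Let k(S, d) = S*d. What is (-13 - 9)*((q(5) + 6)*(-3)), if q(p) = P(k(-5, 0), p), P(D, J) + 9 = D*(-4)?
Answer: -198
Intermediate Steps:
P(D, J) = -9 - 4*D (P(D, J) = -9 + D*(-4) = -9 - 4*D)
q(p) = -9 (q(p) = -9 - (-20)*0 = -9 - 4*0 = -9 + 0 = -9)
(-13 - 9)*((q(5) + 6)*(-3)) = (-13 - 9)*((-9 + 6)*(-3)) = -(-66)*(-3) = -22*9 = -198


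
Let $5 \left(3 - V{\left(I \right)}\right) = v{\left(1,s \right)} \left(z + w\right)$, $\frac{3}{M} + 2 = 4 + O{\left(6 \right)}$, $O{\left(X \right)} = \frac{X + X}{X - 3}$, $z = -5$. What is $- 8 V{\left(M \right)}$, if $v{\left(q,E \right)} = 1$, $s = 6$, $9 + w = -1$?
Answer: $-48$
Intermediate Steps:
$w = -10$ ($w = -9 - 1 = -10$)
$O{\left(X \right)} = \frac{2 X}{-3 + X}$
$M = \frac{1}{2}$ ($M = \frac{3}{-2 + \left(4 + 2 \cdot 6 \frac{1}{-3 + 6}\right)} = \frac{3}{-2 + \left(4 + 2 \cdot 6 \cdot \frac{1}{3}\right)} = \frac{3}{-2 + \left(4 + 4\right)} = \frac{3}{-2 + 8} = \frac{3}{6} = 3 \cdot \frac{1}{6} = \frac{1}{2} \approx 0.5$)
$V{\left(I \right)} = 6$ ($V{\left(I \right)} = 3 - \frac{1 \left(-5 - 10\right)}{5} = 3 - \frac{1 \left(-15\right)}{5} = 3 - -3 = 3 + 3 = 6$)
$- 8 V{\left(M \right)} = \left(-8\right) 6 = -48$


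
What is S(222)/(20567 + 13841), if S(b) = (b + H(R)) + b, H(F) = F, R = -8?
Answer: 109/8602 ≈ 0.012671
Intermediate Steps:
S(b) = -8 + 2*b (S(b) = (b - 8) + b = (-8 + b) + b = -8 + 2*b)
S(222)/(20567 + 13841) = (-8 + 2*222)/(20567 + 13841) = (-8 + 444)/34408 = 436*(1/34408) = 109/8602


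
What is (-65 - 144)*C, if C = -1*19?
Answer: 3971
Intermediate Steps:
C = -19
(-65 - 144)*C = (-65 - 144)*(-19) = -209*(-19) = 3971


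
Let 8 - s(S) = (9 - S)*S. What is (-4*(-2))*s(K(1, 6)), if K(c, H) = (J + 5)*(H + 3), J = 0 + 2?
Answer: 27280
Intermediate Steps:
J = 2
K(c, H) = 21 + 7*H (K(c, H) = (2 + 5)*(H + 3) = 7*(3 + H) = 21 + 7*H)
s(S) = 8 - S*(9 - S) (s(S) = 8 - (9 - S)*S = 8 - S*(9 - S))
(-4*(-2))*s(K(1, 6)) = (-4*(-2))*(8 + (21 + 7*6)² - 9*(21 + 7*6)) = 8*(8 + (21 + 42)² - 9*(21 + 42)) = 8*(8 + 63² - 9*63) = 8*(8 + 3969 - 567) = 8*3410 = 27280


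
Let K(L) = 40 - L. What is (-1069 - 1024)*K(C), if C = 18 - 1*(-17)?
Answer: -10465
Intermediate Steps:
C = 35 (C = 18 + 17 = 35)
(-1069 - 1024)*K(C) = (-1069 - 1024)*(40 - 1*35) = -2093*(40 - 35) = -2093*5 = -10465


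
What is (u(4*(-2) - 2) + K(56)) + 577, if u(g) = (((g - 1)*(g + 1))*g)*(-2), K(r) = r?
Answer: 2613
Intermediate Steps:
u(g) = -2*g*(1 + g)*(-1 + g) (u(g) = (((-1 + g)*(1 + g))*g)*(-2) = (((1 + g)*(-1 + g))*g)*(-2) = (g*(1 + g)*(-1 + g))*(-2) = -2*g*(1 + g)*(-1 + g))
(u(4*(-2) - 2) + K(56)) + 577 = (2*(4*(-2) - 2)*(1 - (4*(-2) - 2)²) + 56) + 577 = (2*(-8 - 2)*(1 - (-8 - 2)²) + 56) + 577 = (2*(-10)*(1 - 1*(-10)²) + 56) + 577 = (2*(-10)*(1 - 1*100) + 56) + 577 = (2*(-10)*(1 - 100) + 56) + 577 = (2*(-10)*(-99) + 56) + 577 = (1980 + 56) + 577 = 2036 + 577 = 2613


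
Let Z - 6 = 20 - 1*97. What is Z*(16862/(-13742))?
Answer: 598601/6871 ≈ 87.120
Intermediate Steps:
Z = -71 (Z = 6 + (20 - 1*97) = 6 + (20 - 97) = 6 - 77 = -71)
Z*(16862/(-13742)) = -1197202/(-13742) = -1197202*(-1)/13742 = -71*(-8431/6871) = 598601/6871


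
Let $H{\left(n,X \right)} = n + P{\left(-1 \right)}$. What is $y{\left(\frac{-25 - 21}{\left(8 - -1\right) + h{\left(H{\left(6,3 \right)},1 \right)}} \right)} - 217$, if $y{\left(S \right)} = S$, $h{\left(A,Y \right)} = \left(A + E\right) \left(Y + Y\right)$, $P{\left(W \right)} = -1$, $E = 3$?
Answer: $- \frac{5471}{25} \approx -218.84$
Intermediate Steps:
$H{\left(n,X \right)} = -1 + n$ ($H{\left(n,X \right)} = n - 1 = -1 + n$)
$h{\left(A,Y \right)} = 2 Y \left(3 + A\right)$ ($h{\left(A,Y \right)} = \left(A + 3\right) \left(Y + Y\right) = \left(3 + A\right) 2 Y = 2 Y \left(3 + A\right)$)
$y{\left(\frac{-25 - 21}{\left(8 - -1\right) + h{\left(H{\left(6,3 \right)},1 \right)}} \right)} - 217 = \frac{-25 - 21}{\left(8 - -1\right) + 2 \cdot 1 \left(3 + \left(-1 + 6\right)\right)} - 217 = - \frac{46}{\left(8 + 1\right) + 2 \cdot 1 \left(3 + 5\right)} - 217 = - \frac{46}{9 + 2 \cdot 1 \cdot 8} - 217 = - \frac{46}{9 + 16} - 217 = - \frac{46}{25} - 217 = - \frac{5471}{25}$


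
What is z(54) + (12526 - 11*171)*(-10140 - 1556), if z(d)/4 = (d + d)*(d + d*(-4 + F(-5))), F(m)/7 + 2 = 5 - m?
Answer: -123267536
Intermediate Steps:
F(m) = 21 - 7*m (F(m) = -14 + 7*(5 - m) = -14 + (35 - 7*m) = 21 - 7*m)
z(d) = 424*d² (z(d) = 4*((d + d)*(d + d*(-4 + (21 - 7*(-5))))) = 4*((2*d)*(d + d*(-4 + (21 + 35)))) = 4*((2*d)*(d + d*(-4 + 56))) = 4*((2*d)*(d + d*52)) = 4*((2*d)*(d + 52*d)) = 4*((2*d)*(53*d)) = 4*(106*d²) = 424*d²)
z(54) + (12526 - 11*171)*(-10140 - 1556) = 424*54² + (12526 - 11*171)*(-10140 - 1556) = 424*2916 + (12526 - 1881)*(-11696) = 1236384 + 10645*(-11696) = 1236384 - 124503920 = -123267536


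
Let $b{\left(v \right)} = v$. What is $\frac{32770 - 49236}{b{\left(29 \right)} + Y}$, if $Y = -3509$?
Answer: $\frac{8233}{1740} \approx 4.7316$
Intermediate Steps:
$\frac{32770 - 49236}{b{\left(29 \right)} + Y} = \frac{32770 - 49236}{29 - 3509} = - \frac{16466}{-3480} = \left(-16466\right) \left(- \frac{1}{3480}\right) = \frac{8233}{1740}$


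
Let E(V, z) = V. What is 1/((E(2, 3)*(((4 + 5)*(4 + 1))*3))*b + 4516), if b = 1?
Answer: 1/4786 ≈ 0.00020894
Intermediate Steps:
1/((E(2, 3)*(((4 + 5)*(4 + 1))*3))*b + 4516) = 1/((2*(((4 + 5)*(4 + 1))*3))*1 + 4516) = 1/((2*((9*5)*3))*1 + 4516) = 1/((2*(45*3))*1 + 4516) = 1/((2*135)*1 + 4516) = 1/(270*1 + 4516) = 1/(270 + 4516) = 1/4786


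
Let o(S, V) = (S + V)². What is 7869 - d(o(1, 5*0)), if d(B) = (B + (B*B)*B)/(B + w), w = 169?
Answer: 668864/85 ≈ 7869.0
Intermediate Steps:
d(B) = (B + B³)/(169 + B) (d(B) = (B + (B*B)*B)/(B + 169) = (B + B²*B)/(169 + B) = (B + B³)/(169 + B))
7869 - d(o(1, 5*0)) = 7869 - ((1 + 5*0)² + ((1 + 5*0)²)³)/(169 + (1 + 5*0)²) = 7869 - ((1 + 0)² + ((1 + 0)²)³)/(169 + (1 + 0)²) = 7869 - (1² + (1²)³)/(169 + 1²) = 7869 - (1 + 1³)/(169 + 1) = 7869 - (1 + 1)/170 = 7869 - 2/170 = 7869 - 1*1/85 = 7869 - 1/85 = 668864/85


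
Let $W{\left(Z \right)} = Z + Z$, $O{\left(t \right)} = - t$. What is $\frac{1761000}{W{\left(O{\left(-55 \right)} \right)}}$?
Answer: $\frac{176100}{11} \approx 16009.0$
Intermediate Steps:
$W{\left(Z \right)} = 2 Z$
$\frac{1761000}{W{\left(O{\left(-55 \right)} \right)}} = \frac{1761000}{2 \left(\left(-1\right) \left(-55\right)\right)} = \frac{1761000}{2 \cdot 55} = \frac{1761000}{110} = 1761000 \cdot \frac{1}{110} = \frac{176100}{11}$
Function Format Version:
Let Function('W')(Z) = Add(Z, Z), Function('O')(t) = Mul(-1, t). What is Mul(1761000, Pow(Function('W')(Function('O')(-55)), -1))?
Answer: Rational(176100, 11) ≈ 16009.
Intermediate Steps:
Function('W')(Z) = Mul(2, Z)
Mul(1761000, Pow(Function('W')(Function('O')(-55)), -1)) = Mul(1761000, Pow(Mul(2, Mul(-1, -55)), -1)) = Mul(1761000, Pow(Mul(2, 55), -1)) = Mul(1761000, Pow(110, -1)) = Mul(1761000, Rational(1, 110)) = Rational(176100, 11)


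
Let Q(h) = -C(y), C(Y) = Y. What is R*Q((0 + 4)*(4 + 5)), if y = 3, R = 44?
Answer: -132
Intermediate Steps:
Q(h) = -3 (Q(h) = -1*3 = -3)
R*Q((0 + 4)*(4 + 5)) = 44*(-3) = -132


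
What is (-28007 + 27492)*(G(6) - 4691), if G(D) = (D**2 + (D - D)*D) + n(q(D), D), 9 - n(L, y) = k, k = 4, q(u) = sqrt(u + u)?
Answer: 2394750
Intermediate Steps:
q(u) = sqrt(2)*sqrt(u) (q(u) = sqrt(2*u) = sqrt(2)*sqrt(u))
n(L, y) = 5 (n(L, y) = 9 - 1*4 = 9 - 4 = 5)
G(D) = 5 + D**2 (G(D) = (D**2 + (D - D)*D) + 5 = (D**2 + 0*D) + 5 = (D**2 + 0) + 5 = D**2 + 5 = 5 + D**2)
(-28007 + 27492)*(G(6) - 4691) = (-28007 + 27492)*((5 + 6**2) - 4691) = -515*((5 + 36) - 4691) = -515*(41 - 4691) = -515*(-4650) = 2394750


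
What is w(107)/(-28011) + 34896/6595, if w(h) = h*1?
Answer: 976766191/184732545 ≈ 5.2875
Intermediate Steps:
w(h) = h
w(107)/(-28011) + 34896/6595 = 107/(-28011) + 34896/6595 = 107*(-1/28011) + 34896*(1/6595) = -107/28011 + 34896/6595 = 976766191/184732545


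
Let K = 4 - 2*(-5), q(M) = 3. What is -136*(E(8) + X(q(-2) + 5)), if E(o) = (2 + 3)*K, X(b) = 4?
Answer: -10064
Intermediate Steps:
K = 14 (K = 4 + 10 = 14)
E(o) = 70 (E(o) = (2 + 3)*14 = 5*14 = 70)
-136*(E(8) + X(q(-2) + 5)) = -136*(70 + 4) = -136*74 = -10064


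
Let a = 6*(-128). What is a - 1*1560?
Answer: -2328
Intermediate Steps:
a = -768
a - 1*1560 = -768 - 1*1560 = -768 - 1560 = -2328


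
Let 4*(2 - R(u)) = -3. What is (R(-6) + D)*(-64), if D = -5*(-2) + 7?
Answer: -1264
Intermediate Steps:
R(u) = 11/4 (R(u) = 2 - ¼*(-3) = 2 + ¾ = 11/4)
D = 17 (D = 10 + 7 = 17)
(R(-6) + D)*(-64) = (11/4 + 17)*(-64) = (79/4)*(-64) = -1264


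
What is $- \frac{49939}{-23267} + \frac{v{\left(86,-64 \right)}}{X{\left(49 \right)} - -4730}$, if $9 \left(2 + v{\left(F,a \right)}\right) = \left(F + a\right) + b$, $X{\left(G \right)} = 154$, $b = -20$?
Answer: $\frac{548686603}{255681063} \approx 2.146$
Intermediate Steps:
$v{\left(F,a \right)} = - \frac{38}{9} + \frac{F}{9} + \frac{a}{9}$ ($v{\left(F,a \right)} = -2 + \frac{\left(F + a\right) - 20}{9} = -2 + \frac{-20 + F + a}{9} = -2 + \left(- \frac{20}{9} + \frac{F}{9} + \frac{a}{9}\right) = - \frac{38}{9} + \frac{F}{9} + \frac{a}{9}$)
$- \frac{49939}{-23267} + \frac{v{\left(86,-64 \right)}}{X{\left(49 \right)} - -4730} = - \frac{49939}{-23267} + \frac{- \frac{38}{9} + \frac{1}{9} \cdot 86 + \frac{1}{9} \left(-64\right)}{154 - -4730} = \left(-49939\right) \left(- \frac{1}{23267}\right) + \frac{- \frac{38}{9} + \frac{86}{9} - \frac{64}{9}}{154 + 4730} = \frac{49939}{23267} - \frac{16}{9 \cdot 4884} = \frac{49939}{23267} - \frac{4}{10989} = \frac{548686603}{255681063}$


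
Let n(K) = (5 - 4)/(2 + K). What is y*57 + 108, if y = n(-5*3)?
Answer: 1347/13 ≈ 103.62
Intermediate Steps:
n(K) = 1/(2 + K)
y = -1/13 (y = 1/(2 - 5*3) = 1/(2 - 15) = 1/(-13) = -1/13 ≈ -0.076923)
y*57 + 108 = -1/13*57 + 108 = -57/13 + 108 = 1347/13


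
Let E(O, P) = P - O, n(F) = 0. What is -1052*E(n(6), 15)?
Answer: -15780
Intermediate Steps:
-1052*E(n(6), 15) = -1052*(15 - 1*0) = -1052*(15 + 0) = -1052*15 = -15780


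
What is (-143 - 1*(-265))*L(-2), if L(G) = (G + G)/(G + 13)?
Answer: -488/11 ≈ -44.364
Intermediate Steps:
L(G) = 2*G/(13 + G) (L(G) = (2*G)/(13 + G) = 2*G/(13 + G))
(-143 - 1*(-265))*L(-2) = (-143 - 1*(-265))*(2*(-2)/(13 - 2)) = (-143 + 265)*(2*(-2)/11) = 122*(2*(-2)*(1/11)) = 122*(-4/11) = -488/11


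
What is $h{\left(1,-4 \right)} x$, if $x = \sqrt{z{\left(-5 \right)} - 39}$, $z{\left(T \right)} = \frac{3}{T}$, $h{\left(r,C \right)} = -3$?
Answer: $- \frac{9 i \sqrt{110}}{5} \approx - 18.879 i$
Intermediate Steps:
$x = \frac{3 i \sqrt{110}}{5}$ ($x = \sqrt{\frac{3}{-5} - 39} = \sqrt{3 \left(- \frac{1}{5}\right) - 39} = \sqrt{- \frac{3}{5} - 39} = \sqrt{- \frac{198}{5}} = \frac{3 i \sqrt{110}}{5} \approx 6.2929 i$)
$h{\left(1,-4 \right)} x = - 3 \frac{3 i \sqrt{110}}{5} = - \frac{9 i \sqrt{110}}{5}$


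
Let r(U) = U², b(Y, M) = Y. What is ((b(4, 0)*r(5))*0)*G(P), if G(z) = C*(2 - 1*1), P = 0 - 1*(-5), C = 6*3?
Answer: 0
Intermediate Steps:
C = 18
P = 5 (P = 0 + 5 = 5)
G(z) = 18 (G(z) = 18*(2 - 1*1) = 18*(2 - 1) = 18*1 = 18)
((b(4, 0)*r(5))*0)*G(P) = ((4*5²)*0)*18 = ((4*25)*0)*18 = (100*0)*18 = 0*18 = 0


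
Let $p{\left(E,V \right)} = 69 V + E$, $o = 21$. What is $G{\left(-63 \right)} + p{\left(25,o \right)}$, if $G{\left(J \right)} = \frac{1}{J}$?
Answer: $\frac{92861}{63} \approx 1474.0$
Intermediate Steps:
$p{\left(E,V \right)} = E + 69 V$
$G{\left(-63 \right)} + p{\left(25,o \right)} = \frac{1}{-63} + \left(25 + 69 \cdot 21\right) = - \frac{1}{63} + \left(25 + 1449\right) = - \frac{1}{63} + 1474 = \frac{92861}{63}$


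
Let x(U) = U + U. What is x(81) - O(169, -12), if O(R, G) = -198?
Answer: 360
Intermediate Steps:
x(U) = 2*U
x(81) - O(169, -12) = 2*81 - 1*(-198) = 162 + 198 = 360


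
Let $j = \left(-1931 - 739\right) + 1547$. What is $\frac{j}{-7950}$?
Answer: $\frac{1123}{7950} \approx 0.14126$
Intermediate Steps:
$j = -1123$ ($j = -2670 + 1547 = -1123$)
$\frac{j}{-7950} = - \frac{1123}{-7950} = \left(-1123\right) \left(- \frac{1}{7950}\right) = \frac{1123}{7950}$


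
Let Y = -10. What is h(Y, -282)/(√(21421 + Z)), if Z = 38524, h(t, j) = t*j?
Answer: 564*√59945/11989 ≈ 11.518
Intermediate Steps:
h(t, j) = j*t
h(Y, -282)/(√(21421 + Z)) = (-282*(-10))/(√(21421 + 38524)) = 2820/(√59945) = 2820*(√59945/59945) = 564*√59945/11989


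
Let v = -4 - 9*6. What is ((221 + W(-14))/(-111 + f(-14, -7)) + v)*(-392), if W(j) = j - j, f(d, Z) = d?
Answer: 2928632/125 ≈ 23429.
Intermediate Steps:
W(j) = 0
v = -58 (v = -4 - 54 = -58)
((221 + W(-14))/(-111 + f(-14, -7)) + v)*(-392) = ((221 + 0)/(-111 - 14) - 58)*(-392) = (221/(-125) - 58)*(-392) = (221*(-1/125) - 58)*(-392) = (-221/125 - 58)*(-392) = -7471/125*(-392) = 2928632/125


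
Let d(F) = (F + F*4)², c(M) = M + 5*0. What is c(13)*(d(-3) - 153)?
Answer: 936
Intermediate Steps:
c(M) = M (c(M) = M + 0 = M)
d(F) = 25*F² (d(F) = (F + 4*F)² = (5*F)² = 25*F²)
c(13)*(d(-3) - 153) = 13*(25*(-3)² - 153) = 13*(25*9 - 153) = 13*(225 - 153) = 13*72 = 936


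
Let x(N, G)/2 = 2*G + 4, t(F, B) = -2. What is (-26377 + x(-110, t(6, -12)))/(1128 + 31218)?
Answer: -26377/32346 ≈ -0.81546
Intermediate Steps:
x(N, G) = 8 + 4*G (x(N, G) = 2*(2*G + 4) = 2*(4 + 2*G) = 8 + 4*G)
(-26377 + x(-110, t(6, -12)))/(1128 + 31218) = (-26377 + (8 + 4*(-2)))/(1128 + 31218) = (-26377 + (8 - 8))/32346 = (-26377 + 0)*(1/32346) = -26377*1/32346 = -26377/32346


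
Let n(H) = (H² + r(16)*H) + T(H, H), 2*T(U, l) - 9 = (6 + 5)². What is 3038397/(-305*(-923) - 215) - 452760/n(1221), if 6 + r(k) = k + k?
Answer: 1124764970211/107080501900 ≈ 10.504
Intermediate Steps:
r(k) = -6 + 2*k (r(k) = -6 + (k + k) = -6 + 2*k)
T(U, l) = 65 (T(U, l) = 9/2 + (6 + 5)²/2 = 9/2 + (½)*11² = 9/2 + (½)*121 = 9/2 + 121/2 = 65)
n(H) = 65 + H² + 26*H (n(H) = (H² + (-6 + 2*16)*H) + 65 = (H² + (-6 + 32)*H) + 65 = (H² + 26*H) + 65 = 65 + H² + 26*H)
3038397/(-305*(-923) - 215) - 452760/n(1221) = 3038397/(-305*(-923) - 215) - 452760/(65 + 1221² + 26*1221) = 3038397/(281515 - 215) - 452760/(65 + 1490841 + 31746) = 3038397/281300 - 452760/1522652 = 3038397*(1/281300) - 452760*1/1522652 = 3038397/281300 - 113190/380663 = 1124764970211/107080501900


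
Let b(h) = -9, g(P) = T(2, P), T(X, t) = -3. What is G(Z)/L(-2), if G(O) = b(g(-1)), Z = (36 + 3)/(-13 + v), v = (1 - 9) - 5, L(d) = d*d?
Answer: -9/4 ≈ -2.2500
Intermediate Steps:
L(d) = d²
v = -13 (v = -8 - 5 = -13)
g(P) = -3
Z = -3/2 (Z = (36 + 3)/(-13 - 13) = 39/(-26) = 39*(-1/26) = -3/2 ≈ -1.5000)
G(O) = -9
G(Z)/L(-2) = -9/((-2)²) = -9/4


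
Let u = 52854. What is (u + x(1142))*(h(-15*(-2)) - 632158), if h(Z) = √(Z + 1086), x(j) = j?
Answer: -34134003368 + 323976*√31 ≈ -3.4132e+10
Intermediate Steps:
h(Z) = √(1086 + Z)
(u + x(1142))*(h(-15*(-2)) - 632158) = (52854 + 1142)*(√(1086 - 15*(-2)) - 632158) = 53996*(√(1086 + 30) - 632158) = 53996*(√1116 - 632158) = 53996*(6*√31 - 632158) = 53996*(-632158 + 6*√31) = -34134003368 + 323976*√31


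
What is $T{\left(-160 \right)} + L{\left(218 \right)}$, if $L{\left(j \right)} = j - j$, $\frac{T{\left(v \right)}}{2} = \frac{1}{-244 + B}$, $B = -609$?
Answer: $- \frac{2}{853} \approx -0.0023447$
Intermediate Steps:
$T{\left(v \right)} = - \frac{2}{853}$ ($T{\left(v \right)} = \frac{2}{-244 - 609} = \frac{2}{-853} = 2 \left(- \frac{1}{853}\right) = - \frac{2}{853}$)
$L{\left(j \right)} = 0$
$T{\left(-160 \right)} + L{\left(218 \right)} = - \frac{2}{853} + 0 = - \frac{2}{853}$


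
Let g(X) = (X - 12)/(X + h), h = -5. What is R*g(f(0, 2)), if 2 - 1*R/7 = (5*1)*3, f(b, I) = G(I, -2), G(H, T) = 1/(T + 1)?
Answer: -1183/6 ≈ -197.17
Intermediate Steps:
G(H, T) = 1/(1 + T)
f(b, I) = -1 (f(b, I) = 1/(1 - 2) = 1/(-1) = -1)
g(X) = (-12 + X)/(-5 + X) (g(X) = (X - 12)/(X - 5) = (-12 + X)/(-5 + X))
R = -91 (R = 14 - 7*5*1*3 = 14 - 35*3 = 14 - 7*15 = 14 - 105 = -91)
R*g(f(0, 2)) = -91*(-12 - 1)/(-5 - 1) = -91*(-13)/(-6) = -(-91)*(-13)/6 = -91*13/6 = -1183/6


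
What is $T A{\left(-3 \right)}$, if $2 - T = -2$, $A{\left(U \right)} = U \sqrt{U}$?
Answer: $- 12 i \sqrt{3} \approx - 20.785 i$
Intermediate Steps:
$A{\left(U \right)} = U^{\frac{3}{2}}$
$T = 4$ ($T = 2 - -2 = 2 + 2 = 4$)
$T A{\left(-3 \right)} = 4 \left(-3\right)^{\frac{3}{2}} = 4 \left(- 3 i \sqrt{3}\right) = - 12 i \sqrt{3}$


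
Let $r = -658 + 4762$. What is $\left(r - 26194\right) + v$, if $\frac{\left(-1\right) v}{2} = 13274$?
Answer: $-48638$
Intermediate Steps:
$r = 4104$
$v = -26548$ ($v = \left(-2\right) 13274 = -26548$)
$\left(r - 26194\right) + v = \left(4104 - 26194\right) - 26548 = -22090 - 26548 = -48638$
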